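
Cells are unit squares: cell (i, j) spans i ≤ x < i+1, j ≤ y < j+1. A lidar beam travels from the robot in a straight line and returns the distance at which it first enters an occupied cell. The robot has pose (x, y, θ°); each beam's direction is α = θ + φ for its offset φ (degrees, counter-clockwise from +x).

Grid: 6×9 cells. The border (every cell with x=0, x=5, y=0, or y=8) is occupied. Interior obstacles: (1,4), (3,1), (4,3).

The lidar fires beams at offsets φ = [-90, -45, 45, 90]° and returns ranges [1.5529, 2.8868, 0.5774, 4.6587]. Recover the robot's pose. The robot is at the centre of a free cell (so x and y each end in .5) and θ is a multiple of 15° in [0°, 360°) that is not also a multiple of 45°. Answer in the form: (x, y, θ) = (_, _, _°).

(x, y, θ) = (3.5, 3.5, 345°)

Enumerate (i+0.5, j+0.5, θ) over the 25 free cells and 16 admissible headings. For each, cast all 4 beams and compare to the given ranges.
  (1.5, 6.5, 345°): beam 2 = 6.3509 ≠ 2.8868 ✗
  (4.5, 6.5, 285°): beam 1 = 3.6235 ≠ 1.5529 ✗
  (2.5, 4.5, 195°): beam 1 = 3.6235 ≠ 1.5529 ✗
  (4.5, 6.5, 30°): beam 1 = 1.0000 ≠ 1.5529 ✗
  …
  (3.5, 3.5, 345°): r_1=1.5529, r_2=2.8868, r_3=0.5774, r_4=4.6587 — all match ✓
No second candidate reproduces the full scan.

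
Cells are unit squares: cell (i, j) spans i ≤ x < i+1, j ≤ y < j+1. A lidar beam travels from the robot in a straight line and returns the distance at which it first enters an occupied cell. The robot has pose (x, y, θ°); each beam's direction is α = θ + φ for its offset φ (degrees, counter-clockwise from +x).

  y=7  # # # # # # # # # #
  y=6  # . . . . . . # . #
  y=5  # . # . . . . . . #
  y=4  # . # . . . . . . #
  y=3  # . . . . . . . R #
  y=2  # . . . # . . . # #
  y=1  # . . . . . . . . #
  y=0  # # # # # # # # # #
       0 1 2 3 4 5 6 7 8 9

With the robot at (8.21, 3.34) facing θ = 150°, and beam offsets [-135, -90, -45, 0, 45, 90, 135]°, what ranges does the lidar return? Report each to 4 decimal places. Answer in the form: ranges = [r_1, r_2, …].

ranges = [0.8179, 1.5800, 2.7538, 7.3200, 3.3232, 0.3926, 0.3520]

beam 1: φ=-135°, α=15°
  direction (0.9659, 0.2588); cell (8,3); t to first gridline: x 0.8179, y 2.5500 (then +1.0353 / +3.8637)
    (9,3) via x @ 0.8179  # hit
  → r_1 = 0.8179
beam 2: φ=-90°, α=60°
  direction (0.5000, 0.8660); cell (8,3); t to first gridline: x 1.5800, y 0.7621 (then +2.0000 / +1.1547)
    (8,4) via y @ 0.7621
    (9,4) via x @ 1.5800  # hit
  → r_2 = 1.5800
beam 3: φ=-45°, α=105°
  direction (-0.2588, 0.9659); cell (8,3); t to first gridline: x 0.8114, y 0.6833 (then +3.8637 / +1.0353)
    (8,4) via y @ 0.6833
    (7,4) via x @ 0.8114
    (7,5) via y @ 1.7186
    (7,6) via y @ 2.7538  # hit
  → r_3 = 2.7538
beam 4: φ=0°, α=150°
  direction (-0.8660, 0.5000); cell (8,3); t to first gridline: x 0.2425, y 1.3200 (then +1.1547 / +2.0000)
    (7,3) via x @ 0.2425
    (7,4) via y @ 1.3200
    (6,4) via x @ 1.3972
    (5,4) via x @ 2.5519
    (5,5) via y @ 3.3200
    (4,5) via x @ 3.7066
    (3,5) via x @ 4.8613
    (3,6) via y @ 5.3200
    (2,6) via x @ 6.0160
    (1,6) via x @ 7.1707
    (1,7) via y @ 7.3200  # hit
  → r_4 = 7.3200
beam 5: φ=45°, α=195°
  direction (-0.9659, -0.2588); cell (8,3); t to first gridline: x 0.2174, y 1.3137 (then +1.0353 / +3.8637)
    (7,3) via x @ 0.2174
    (6,3) via x @ 1.2527
    (6,2) via y @ 1.3137
    (5,2) via x @ 2.2880
    (4,2) via x @ 3.3232  # hit
  → r_5 = 3.3232
beam 6: φ=90°, α=240°
  direction (-0.5000, -0.8660); cell (8,3); t to first gridline: x 0.4200, y 0.3926 (then +2.0000 / +1.1547)
    (8,2) via y @ 0.3926  # hit
  → r_6 = 0.3926
beam 7: φ=135°, α=285°
  direction (0.2588, -0.9659); cell (8,3); t to first gridline: x 3.0523, y 0.3520 (then +3.8637 / +1.0353)
    (8,2) via y @ 0.3520  # hit
  → r_7 = 0.3520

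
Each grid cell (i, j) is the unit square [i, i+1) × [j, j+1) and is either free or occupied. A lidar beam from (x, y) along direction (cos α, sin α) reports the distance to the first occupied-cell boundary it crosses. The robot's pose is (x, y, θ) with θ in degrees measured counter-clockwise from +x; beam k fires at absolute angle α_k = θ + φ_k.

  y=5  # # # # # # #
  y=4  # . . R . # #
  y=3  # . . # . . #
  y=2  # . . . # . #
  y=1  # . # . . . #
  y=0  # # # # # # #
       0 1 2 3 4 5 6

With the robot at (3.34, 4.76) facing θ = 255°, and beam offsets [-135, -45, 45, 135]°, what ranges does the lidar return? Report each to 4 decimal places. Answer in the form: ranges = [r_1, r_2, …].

beam 1: φ=-135°, α=120°
  dir = (cos 120°, sin 120°) = (-0.5000, 0.8660); from cell (3,4)
  next x-line at t=0.6800, next y-line at t=0.2771; Δt_x=2.0000, Δt_y=1.1547
    y: enter (3,5) at t=0.2771 ← occupied
  → r_1 = 0.2771
beam 2: φ=-45°, α=210°
  dir = (cos 210°, sin 210°) = (-0.8660, -0.5000); from cell (3,4)
  next x-line at t=0.3926, next y-line at t=1.5200; Δt_x=1.1547, Δt_y=2.0000
    x: enter (2,4) at t=0.3926
    y: enter (2,3) at t=1.5200
    x: enter (1,3) at t=1.5473
    x: enter (0,3) at t=2.7020 ← occupied
  → r_2 = 2.7020
beam 3: φ=45°, α=300°
  dir = (cos 300°, sin 300°) = (0.5000, -0.8660); from cell (3,4)
  next x-line at t=1.3200, next y-line at t=0.8776; Δt_x=2.0000, Δt_y=1.1547
    y: enter (3,3) at t=0.8776 ← occupied
  → r_3 = 0.8776
beam 4: φ=135°, α=30°
  dir = (cos 30°, sin 30°) = (0.8660, 0.5000); from cell (3,4)
  next x-line at t=0.7621, next y-line at t=0.4800; Δt_x=1.1547, Δt_y=2.0000
    y: enter (3,5) at t=0.4800 ← occupied
  → r_4 = 0.4800

ranges = [0.2771, 2.7020, 0.8776, 0.4800]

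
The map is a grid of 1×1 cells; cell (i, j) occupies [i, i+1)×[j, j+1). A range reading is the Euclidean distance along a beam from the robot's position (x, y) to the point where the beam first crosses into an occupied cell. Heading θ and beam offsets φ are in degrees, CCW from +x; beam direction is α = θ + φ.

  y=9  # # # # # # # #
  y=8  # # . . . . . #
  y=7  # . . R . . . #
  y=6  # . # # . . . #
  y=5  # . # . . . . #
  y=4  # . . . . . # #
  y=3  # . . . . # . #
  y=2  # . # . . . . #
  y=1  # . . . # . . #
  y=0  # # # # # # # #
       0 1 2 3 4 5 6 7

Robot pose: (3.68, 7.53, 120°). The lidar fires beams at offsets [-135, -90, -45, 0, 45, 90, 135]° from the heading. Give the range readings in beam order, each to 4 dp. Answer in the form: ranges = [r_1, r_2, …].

beam 1: φ=-135°, α=345°
  dir = (cos 345°, sin 345°) = (0.9659, -0.2588); from cell (3,7)
  next x-line at t=0.3313, next y-line at t=2.0478; Δt_x=1.0353, Δt_y=3.8637
    x: enter (4,7) at t=0.3313
    x: enter (5,7) at t=1.3666
    y: enter (5,6) at t=2.0478
    x: enter (6,6) at t=2.4018
    x: enter (7,6) at t=3.4371 ← occupied
  → r_1 = 3.4371
beam 2: φ=-90°, α=30°
  dir = (cos 30°, sin 30°) = (0.8660, 0.5000); from cell (3,7)
  next x-line at t=0.3695, next y-line at t=0.9400; Δt_x=1.1547, Δt_y=2.0000
    x: enter (4,7) at t=0.3695
    y: enter (4,8) at t=0.9400
    x: enter (5,8) at t=1.5242
    x: enter (6,8) at t=2.6789
    y: enter (6,9) at t=2.9400 ← occupied
  → r_2 = 2.9400
beam 3: φ=-45°, α=75°
  dir = (cos 75°, sin 75°) = (0.2588, 0.9659); from cell (3,7)
  next x-line at t=1.2364, next y-line at t=0.4866; Δt_x=3.8637, Δt_y=1.0353
    y: enter (3,8) at t=0.4866
    x: enter (4,8) at t=1.2364
    y: enter (4,9) at t=1.5219 ← occupied
  → r_3 = 1.5219
beam 4: φ=0°, α=120°
  dir = (cos 120°, sin 120°) = (-0.5000, 0.8660); from cell (3,7)
  next x-line at t=1.3600, next y-line at t=0.5427; Δt_x=2.0000, Δt_y=1.1547
    y: enter (3,8) at t=0.5427
    x: enter (2,8) at t=1.3600
    y: enter (2,9) at t=1.6974 ← occupied
  → r_4 = 1.6974
beam 5: φ=45°, α=165°
  dir = (cos 165°, sin 165°) = (-0.9659, 0.2588); from cell (3,7)
  next x-line at t=0.7040, next y-line at t=1.8159; Δt_x=1.0353, Δt_y=3.8637
    x: enter (2,7) at t=0.7040
    x: enter (1,7) at t=1.7393
    y: enter (1,8) at t=1.8159 ← occupied
  → r_5 = 1.8159
beam 6: φ=90°, α=210°
  dir = (cos 210°, sin 210°) = (-0.8660, -0.5000); from cell (3,7)
  next x-line at t=0.7852, next y-line at t=1.0600; Δt_x=1.1547, Δt_y=2.0000
    x: enter (2,7) at t=0.7852
    y: enter (2,6) at t=1.0600 ← occupied
  → r_6 = 1.0600
beam 7: φ=135°, α=255°
  dir = (cos 255°, sin 255°) = (-0.2588, -0.9659); from cell (3,7)
  next x-line at t=2.6273, next y-line at t=0.5487; Δt_x=3.8637, Δt_y=1.0353
    y: enter (3,6) at t=0.5487 ← occupied
  → r_7 = 0.5487

ranges = [3.4371, 2.9400, 1.5219, 1.6974, 1.8159, 1.0600, 0.5487]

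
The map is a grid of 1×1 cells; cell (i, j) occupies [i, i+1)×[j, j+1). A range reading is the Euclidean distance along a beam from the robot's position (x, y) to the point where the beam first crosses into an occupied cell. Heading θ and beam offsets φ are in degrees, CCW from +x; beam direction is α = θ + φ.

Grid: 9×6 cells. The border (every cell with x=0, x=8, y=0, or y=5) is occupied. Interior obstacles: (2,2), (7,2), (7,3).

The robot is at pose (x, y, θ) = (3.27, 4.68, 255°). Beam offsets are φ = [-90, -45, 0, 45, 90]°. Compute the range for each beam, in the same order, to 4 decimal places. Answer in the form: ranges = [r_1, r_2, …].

beam 1: φ=-90°, α=165°
  direction (-0.9659, 0.2588); cell (3,4); t to first gridline: x 0.2795, y 1.2364 (then +1.0353 / +3.8637)
    (2,4) via x @ 0.2795
    (2,5) via y @ 1.2364  # hit
  → r_1 = 1.2364
beam 2: φ=-45°, α=210°
  direction (-0.8660, -0.5000); cell (3,4); t to first gridline: x 0.3118, y 1.3600 (then +1.1547 / +2.0000)
    (2,4) via x @ 0.3118
    (2,3) via y @ 1.3600
    (1,3) via x @ 1.4665
    (0,3) via x @ 2.6212  # hit
  → r_2 = 2.6212
beam 3: φ=0°, α=255°
  direction (-0.2588, -0.9659); cell (3,4); t to first gridline: x 1.0432, y 0.7040 (then +3.8637 / +1.0353)
    (3,3) via y @ 0.7040
    (2,3) via x @ 1.0432
    (2,2) via y @ 1.7393  # hit
  → r_3 = 1.7393
beam 4: φ=45°, α=300°
  direction (0.5000, -0.8660); cell (3,4); t to first gridline: x 1.4600, y 0.7852 (then +2.0000 / +1.1547)
    (3,3) via y @ 0.7852
    (4,3) via x @ 1.4600
    (4,2) via y @ 1.9399
    (4,1) via y @ 3.0946
    (5,1) via x @ 3.4600
    (5,0) via y @ 4.2493  # hit
  → r_4 = 4.2493
beam 5: φ=90°, α=345°
  direction (0.9659, -0.2588); cell (3,4); t to first gridline: x 0.7558, y 2.6273 (then +1.0353 / +3.8637)
    (4,4) via x @ 0.7558
    (5,4) via x @ 1.7910
    (5,3) via y @ 2.6273
    (6,3) via x @ 2.8263
    (7,3) via x @ 3.8616  # hit
  → r_5 = 3.8616

ranges = [1.2364, 2.6212, 1.7393, 4.2493, 3.8616]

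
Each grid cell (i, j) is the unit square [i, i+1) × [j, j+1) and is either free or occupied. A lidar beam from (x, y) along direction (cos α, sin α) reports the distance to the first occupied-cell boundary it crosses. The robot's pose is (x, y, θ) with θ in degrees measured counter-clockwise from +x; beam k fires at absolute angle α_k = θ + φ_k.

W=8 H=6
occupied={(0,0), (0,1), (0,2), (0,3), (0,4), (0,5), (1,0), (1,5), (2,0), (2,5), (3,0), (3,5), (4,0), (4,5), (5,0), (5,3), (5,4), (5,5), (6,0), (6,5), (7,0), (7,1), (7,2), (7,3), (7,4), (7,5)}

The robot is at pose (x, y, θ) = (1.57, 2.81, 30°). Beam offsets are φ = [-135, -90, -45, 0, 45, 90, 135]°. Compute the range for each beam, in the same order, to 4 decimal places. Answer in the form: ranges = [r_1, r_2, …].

ranges = [1.8738, 2.0900, 5.6215, 3.9606, 2.2673, 1.1400, 0.5901]

beam 1: φ=-135°, α=255°
  direction (-0.2588, -0.9659); cell (1,2); t to first gridline: x 2.2023, y 0.8386 (then +3.8637 / +1.0353)
    (1,1) via y @ 0.8386
    (1,0) via y @ 1.8738  # hit
  → r_1 = 1.8738
beam 2: φ=-90°, α=300°
  direction (0.5000, -0.8660); cell (1,2); t to first gridline: x 0.8600, y 0.9353 (then +2.0000 / +1.1547)
    (2,2) via x @ 0.8600
    (2,1) via y @ 0.9353
    (2,0) via y @ 2.0900  # hit
  → r_2 = 2.0900
beam 3: φ=-45°, α=345°
  direction (0.9659, -0.2588); cell (1,2); t to first gridline: x 0.4452, y 3.1296 (then +1.0353 / +3.8637)
    (2,2) via x @ 0.4452
    (3,2) via x @ 1.4804
    (4,2) via x @ 2.5157
    (4,1) via y @ 3.1296
    (5,1) via x @ 3.5510
    (6,1) via x @ 4.5863
    (7,1) via x @ 5.6215  # hit
  → r_3 = 5.6215
beam 4: φ=0°, α=30°
  direction (0.8660, 0.5000); cell (1,2); t to first gridline: x 0.4965, y 0.3800 (then +1.1547 / +2.0000)
    (1,3) via y @ 0.3800
    (2,3) via x @ 0.4965
    (3,3) via x @ 1.6512
    (3,4) via y @ 2.3800
    (4,4) via x @ 2.8059
    (5,4) via x @ 3.9606  # hit
  → r_4 = 3.9606
beam 5: φ=45°, α=75°
  direction (0.2588, 0.9659); cell (1,2); t to first gridline: x 1.6614, y 0.1967 (then +3.8637 / +1.0353)
    (1,3) via y @ 0.1967
    (1,4) via y @ 1.2320
    (2,4) via x @ 1.6614
    (2,5) via y @ 2.2673  # hit
  → r_5 = 2.2673
beam 6: φ=90°, α=120°
  direction (-0.5000, 0.8660); cell (1,2); t to first gridline: x 1.1400, y 0.2194 (then +2.0000 / +1.1547)
    (1,3) via y @ 0.2194
    (0,3) via x @ 1.1400  # hit
  → r_6 = 1.1400
beam 7: φ=135°, α=165°
  direction (-0.9659, 0.2588); cell (1,2); t to first gridline: x 0.5901, y 0.7341 (then +1.0353 / +3.8637)
    (0,2) via x @ 0.5901  # hit
  → r_7 = 0.5901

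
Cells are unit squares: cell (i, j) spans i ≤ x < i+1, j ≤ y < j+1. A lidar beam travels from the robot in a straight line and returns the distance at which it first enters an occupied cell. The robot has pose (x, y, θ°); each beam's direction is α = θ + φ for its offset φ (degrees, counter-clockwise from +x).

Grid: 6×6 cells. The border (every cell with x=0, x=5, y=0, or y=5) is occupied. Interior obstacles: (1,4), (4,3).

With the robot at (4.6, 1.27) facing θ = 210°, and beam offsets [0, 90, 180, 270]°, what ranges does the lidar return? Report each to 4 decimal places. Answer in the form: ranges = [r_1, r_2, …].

beam 1: φ=0°, α=210°
  cosα=-0.8660 sinα=-0.5000 | (4,1) | tMaxX 0.6928 tMaxY 0.5400 | tΔX 1.1547 tΔY 2.0000
    t=0.5400 [y] (4,0) — stop
  → r_1 = 0.5400
beam 2: φ=90°, α=300°
  cosα=0.5000 sinα=-0.8660 | (4,1) | tMaxX 0.8000 tMaxY 0.3118 | tΔX 2.0000 tΔY 1.1547
    t=0.3118 [y] (4,0) — stop
  → r_2 = 0.3118
beam 3: φ=180°, α=30°
  cosα=0.8660 sinα=0.5000 | (4,1) | tMaxX 0.4619 tMaxY 1.4600 | tΔX 1.1547 tΔY 2.0000
    t=0.4619 [x] (5,1) — stop
  → r_3 = 0.4619
beam 4: φ=270°, α=120°
  cosα=-0.5000 sinα=0.8660 | (4,1) | tMaxX 1.2000 tMaxY 0.8429 | tΔX 2.0000 tΔY 1.1547
    t=0.8429 [y] (4,2)
    t=1.2000 [x] (3,2)
    t=1.9976 [y] (3,3)
    t=3.1523 [y] (3,4)
    t=3.2000 [x] (2,4)
    t=4.3070 [y] (2,5) — stop
  → r_4 = 4.3070

ranges = [0.5400, 0.3118, 0.4619, 4.3070]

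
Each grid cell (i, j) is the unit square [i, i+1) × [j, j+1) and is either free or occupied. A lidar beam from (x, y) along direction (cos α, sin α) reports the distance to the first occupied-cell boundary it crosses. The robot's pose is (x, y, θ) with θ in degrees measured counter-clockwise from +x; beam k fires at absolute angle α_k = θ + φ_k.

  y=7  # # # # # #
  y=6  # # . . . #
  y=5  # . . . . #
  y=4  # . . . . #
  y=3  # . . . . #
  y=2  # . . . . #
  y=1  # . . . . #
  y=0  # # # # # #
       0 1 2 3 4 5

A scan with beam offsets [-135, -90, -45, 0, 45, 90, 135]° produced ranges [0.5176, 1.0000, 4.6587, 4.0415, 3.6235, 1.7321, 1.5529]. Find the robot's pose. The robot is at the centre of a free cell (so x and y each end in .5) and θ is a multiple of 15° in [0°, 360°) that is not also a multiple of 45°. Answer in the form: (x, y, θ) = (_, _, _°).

(x, y, θ) = (4.5, 2.5, 150°)

Candidates: 23 free-cell centres × 16 headings = 368 poses. Raycast each; keep the one whose scan matches to 4 dp.
  (4.5, 5.5, 345°): beam 1 = 4.0415 ≠ 0.5176 ✗
  (4.5, 3.5, 345°): beam 1 = 4.0415 ≠ 0.5176 ✗
  (2.5, 4.5, 165°): beam 1 = 2.8868 ≠ 0.5176 ✗
  (3.5, 6.5, 15°): beam 1 = 5.0000 ≠ 0.5176 ✗
  …
  (4.5, 2.5, 150°): r_1=0.5176, r_2=1.0000, r_3=4.6587, r_4=4.0415, r_5=3.6235, r_6=1.7321, r_7=1.5529 — all match ✓
Unique over the lattice → pose = (4.5, 2.5, 150°).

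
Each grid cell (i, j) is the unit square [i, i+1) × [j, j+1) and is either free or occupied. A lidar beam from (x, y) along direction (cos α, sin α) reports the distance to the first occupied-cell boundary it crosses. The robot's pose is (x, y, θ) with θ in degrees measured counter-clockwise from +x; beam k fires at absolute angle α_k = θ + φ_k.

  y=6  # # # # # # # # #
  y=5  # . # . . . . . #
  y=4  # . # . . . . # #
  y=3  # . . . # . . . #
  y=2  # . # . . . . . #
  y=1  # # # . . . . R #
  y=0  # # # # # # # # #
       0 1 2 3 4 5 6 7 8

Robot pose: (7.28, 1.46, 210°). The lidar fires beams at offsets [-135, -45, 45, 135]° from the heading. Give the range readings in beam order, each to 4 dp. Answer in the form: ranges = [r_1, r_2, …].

ranges = [2.6296, 4.4310, 0.4762, 0.7454]

beam 1: φ=-135°, α=75°
  d=(0.2588,0.9659)  start (7,1)  tX=2.7819 tY=0.5590  stride 1/|dx|=3.8637 1/|dy|=1.0353
    cross y-line → (7,2), t=0.5590
    cross y-line → (7,3), t=1.5943
    cross y-line → (7,4), t=2.6296 (wall)
  → r_1 = 2.6296
beam 2: φ=-45°, α=165°
  d=(-0.9659,0.2588)  start (7,1)  tX=0.2899 tY=2.0864  stride 1/|dx|=1.0353 1/|dy|=3.8637
    cross x-line → (6,1), t=0.2899
    cross x-line → (5,1), t=1.3252
    cross y-line → (5,2), t=2.0864
    cross x-line → (4,2), t=2.3604
    cross x-line → (3,2), t=3.3957
    cross x-line → (2,2), t=4.4310 (wall)
  → r_2 = 4.4310
beam 3: φ=45°, α=255°
  d=(-0.2588,-0.9659)  start (7,1)  tX=1.0818 tY=0.4762  stride 1/|dx|=3.8637 1/|dy|=1.0353
    cross y-line → (7,0), t=0.4762 (wall)
  → r_3 = 0.4762
beam 4: φ=135°, α=345°
  d=(0.9659,-0.2588)  start (7,1)  tX=0.7454 tY=1.7773  stride 1/|dx|=1.0353 1/|dy|=3.8637
    cross x-line → (8,1), t=0.7454 (wall)
  → r_4 = 0.7454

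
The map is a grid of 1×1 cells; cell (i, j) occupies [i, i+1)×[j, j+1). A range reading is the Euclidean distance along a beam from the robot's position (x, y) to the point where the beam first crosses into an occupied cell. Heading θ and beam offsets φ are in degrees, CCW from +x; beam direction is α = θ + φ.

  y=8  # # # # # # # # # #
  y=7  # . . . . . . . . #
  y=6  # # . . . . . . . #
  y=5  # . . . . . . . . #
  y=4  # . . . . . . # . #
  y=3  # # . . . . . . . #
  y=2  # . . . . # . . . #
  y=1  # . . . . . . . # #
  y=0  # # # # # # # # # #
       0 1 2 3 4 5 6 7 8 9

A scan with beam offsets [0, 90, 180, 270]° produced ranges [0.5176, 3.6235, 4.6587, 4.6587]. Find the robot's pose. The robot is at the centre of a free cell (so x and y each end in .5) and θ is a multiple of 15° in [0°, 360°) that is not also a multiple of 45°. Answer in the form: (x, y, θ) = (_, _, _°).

(x, y, θ) = (5.5, 3.5, 255°)

Candidates: 51 free-cell centres × 16 headings = 816 poses. Raycast each; keep the one whose scan matches to 4 dp.
  (5.5, 3.5, 105°): beam 1 = 4.6587 ≠ 0.5176 ✗
  (4.5, 4.5, 240°): beam 1 = 4.0415 ≠ 0.5176 ✗
  (3.5, 6.5, 165°): beam 1 = 1.5529 ≠ 0.5176 ✗
  …
  (5.5, 3.5, 255°): r_1=0.5176, r_2=3.6235, r_3=4.6587, r_4=4.6587 — all match ✓
Only this pose fits every beam.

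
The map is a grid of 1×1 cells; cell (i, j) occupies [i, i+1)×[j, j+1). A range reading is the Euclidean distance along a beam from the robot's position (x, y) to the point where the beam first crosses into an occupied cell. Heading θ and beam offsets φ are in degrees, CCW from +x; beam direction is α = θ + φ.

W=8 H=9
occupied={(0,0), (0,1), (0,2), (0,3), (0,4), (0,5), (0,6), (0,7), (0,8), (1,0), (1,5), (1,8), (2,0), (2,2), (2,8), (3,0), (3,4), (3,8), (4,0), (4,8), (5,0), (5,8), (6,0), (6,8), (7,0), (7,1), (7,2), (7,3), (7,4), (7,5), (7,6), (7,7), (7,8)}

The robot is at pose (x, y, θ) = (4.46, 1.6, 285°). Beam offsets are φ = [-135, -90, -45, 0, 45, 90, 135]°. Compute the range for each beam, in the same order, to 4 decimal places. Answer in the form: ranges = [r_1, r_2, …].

beam 1: φ=-135°, α=150°
  cosα=-0.8660 sinα=0.5000 | (4,1) | tMaxX 0.5312 tMaxY 0.8000 | tΔX 1.1547 tΔY 2.0000
    t=0.5312 [x] (3,1)
    t=0.8000 [y] (3,2)
    t=1.6859 [x] (2,2) — stop
  → r_1 = 1.6859
beam 2: φ=-90°, α=195°
  cosα=-0.9659 sinα=-0.2588 | (4,1) | tMaxX 0.4762 tMaxY 2.3182 | tΔX 1.0353 tΔY 3.8637
    t=0.4762 [x] (3,1)
    t=1.5115 [x] (2,1)
    t=2.3182 [y] (2,0) — stop
  → r_2 = 2.3182
beam 3: φ=-45°, α=240°
  cosα=-0.5000 sinα=-0.8660 | (4,1) | tMaxX 0.9200 tMaxY 0.6928 | tΔX 2.0000 tΔY 1.1547
    t=0.6928 [y] (4,0) — stop
  → r_3 = 0.6928
beam 4: φ=0°, α=285°
  cosα=0.2588 sinα=-0.9659 | (4,1) | tMaxX 2.0864 tMaxY 0.6212 | tΔX 3.8637 tΔY 1.0353
    t=0.6212 [y] (4,0) — stop
  → r_4 = 0.6212
beam 5: φ=45°, α=330°
  cosα=0.8660 sinα=-0.5000 | (4,1) | tMaxX 0.6235 tMaxY 1.2000 | tΔX 1.1547 tΔY 2.0000
    t=0.6235 [x] (5,1)
    t=1.2000 [y] (5,0) — stop
  → r_5 = 1.2000
beam 6: φ=90°, α=15°
  cosα=0.9659 sinα=0.2588 | (4,1) | tMaxX 0.5590 tMaxY 1.5455 | tΔX 1.0353 tΔY 3.8637
    t=0.5590 [x] (5,1)
    t=1.5455 [y] (5,2)
    t=1.5943 [x] (6,2)
    t=2.6296 [x] (7,2) — stop
  → r_6 = 2.6296
beam 7: φ=135°, α=60°
  cosα=0.5000 sinα=0.8660 | (4,1) | tMaxX 1.0800 tMaxY 0.4619 | tΔX 2.0000 tΔY 1.1547
    t=0.4619 [y] (4,2)
    t=1.0800 [x] (5,2)
    t=1.6166 [y] (5,3)
    t=2.7713 [y] (5,4)
    t=3.0800 [x] (6,4)
    t=3.9260 [y] (6,5)
    t=5.0800 [x] (7,5) — stop
  → r_7 = 5.0800

ranges = [1.6859, 2.3182, 0.6928, 0.6212, 1.2000, 2.6296, 5.0800]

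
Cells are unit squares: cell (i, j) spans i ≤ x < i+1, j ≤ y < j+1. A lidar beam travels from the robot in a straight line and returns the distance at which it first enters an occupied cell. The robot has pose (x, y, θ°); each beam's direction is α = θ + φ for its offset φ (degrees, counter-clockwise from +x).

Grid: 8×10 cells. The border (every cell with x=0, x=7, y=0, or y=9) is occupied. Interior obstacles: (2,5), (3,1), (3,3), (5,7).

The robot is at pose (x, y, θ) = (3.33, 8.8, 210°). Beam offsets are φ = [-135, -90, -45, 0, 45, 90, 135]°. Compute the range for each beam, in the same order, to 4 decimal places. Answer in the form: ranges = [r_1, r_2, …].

ranges = [0.2071, 0.2309, 0.7727, 2.6905, 2.8988, 7.3400, 3.7995]

beam 1: φ=-135°, α=75°
  d=(0.2588,0.9659)  start (3,8)  tX=2.5887 tY=0.2071  stride 1/|dx|=3.8637 1/|dy|=1.0353
    cross y-line → (3,9), t=0.2071 (wall)
  → r_1 = 0.2071
beam 2: φ=-90°, α=120°
  d=(-0.5000,0.8660)  start (3,8)  tX=0.6600 tY=0.2309  stride 1/|dx|=2.0000 1/|dy|=1.1547
    cross y-line → (3,9), t=0.2309 (wall)
  → r_2 = 0.2309
beam 3: φ=-45°, α=165°
  d=(-0.9659,0.2588)  start (3,8)  tX=0.3416 tY=0.7727  stride 1/|dx|=1.0353 1/|dy|=3.8637
    cross x-line → (2,8), t=0.3416
    cross y-line → (2,9), t=0.7727 (wall)
  → r_3 = 0.7727
beam 4: φ=0°, α=210°
  d=(-0.8660,-0.5000)  start (3,8)  tX=0.3811 tY=1.6000  stride 1/|dx|=1.1547 1/|dy|=2.0000
    cross x-line → (2,8), t=0.3811
    cross x-line → (1,8), t=1.5358
    cross y-line → (1,7), t=1.6000
    cross x-line → (0,7), t=2.6905 (wall)
  → r_4 = 2.6905
beam 5: φ=45°, α=255°
  d=(-0.2588,-0.9659)  start (3,8)  tX=1.2750 tY=0.8282  stride 1/|dx|=3.8637 1/|dy|=1.0353
    cross y-line → (3,7), t=0.8282
    cross x-line → (2,7), t=1.2750
    cross y-line → (2,6), t=1.8635
    cross y-line → (2,5), t=2.8988 (wall)
  → r_5 = 2.8988
beam 6: φ=90°, α=300°
  d=(0.5000,-0.8660)  start (3,8)  tX=1.3400 tY=0.9238  stride 1/|dx|=2.0000 1/|dy|=1.1547
    cross y-line → (3,7), t=0.9238
    cross x-line → (4,7), t=1.3400
    cross y-line → (4,6), t=2.0785
    cross y-line → (4,5), t=3.2332
    cross x-line → (5,5), t=3.3400
    cross y-line → (5,4), t=4.3879
    cross x-line → (6,4), t=5.3400
    cross y-line → (6,3), t=5.5426
    cross y-line → (6,2), t=6.6973
    cross x-line → (7,2), t=7.3400 (wall)
  → r_6 = 7.3400
beam 7: φ=135°, α=345°
  d=(0.9659,-0.2588)  start (3,8)  tX=0.6936 tY=3.0910  stride 1/|dx|=1.0353 1/|dy|=3.8637
    cross x-line → (4,8), t=0.6936
    cross x-line → (5,8), t=1.7289
    cross x-line → (6,8), t=2.7642
    cross y-line → (6,7), t=3.0910
    cross x-line → (7,7), t=3.7995 (wall)
  → r_7 = 3.7995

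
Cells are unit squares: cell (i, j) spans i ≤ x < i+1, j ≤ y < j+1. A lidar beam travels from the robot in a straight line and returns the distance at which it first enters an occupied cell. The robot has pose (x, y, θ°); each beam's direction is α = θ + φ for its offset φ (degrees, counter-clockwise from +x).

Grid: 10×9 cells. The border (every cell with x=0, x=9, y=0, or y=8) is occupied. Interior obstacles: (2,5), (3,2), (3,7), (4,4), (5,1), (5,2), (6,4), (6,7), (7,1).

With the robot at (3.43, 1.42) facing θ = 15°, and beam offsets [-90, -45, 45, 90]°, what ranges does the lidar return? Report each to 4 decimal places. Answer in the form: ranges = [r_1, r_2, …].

ranges = [0.4348, 0.8400, 0.6697, 0.6005]

beam 1: φ=-90°, α=285°
  direction (0.2588, -0.9659); cell (3,1); t to first gridline: x 2.2023, y 0.4348 (then +3.8637 / +1.0353)
    (3,0) via y @ 0.4348  # hit
  → r_1 = 0.4348
beam 2: φ=-45°, α=330°
  direction (0.8660, -0.5000); cell (3,1); t to first gridline: x 0.6582, y 0.8400 (then +1.1547 / +2.0000)
    (4,1) via x @ 0.6582
    (4,0) via y @ 0.8400  # hit
  → r_2 = 0.8400
beam 3: φ=45°, α=60°
  direction (0.5000, 0.8660); cell (3,1); t to first gridline: x 1.1400, y 0.6697 (then +2.0000 / +1.1547)
    (3,2) via y @ 0.6697  # hit
  → r_3 = 0.6697
beam 4: φ=90°, α=105°
  direction (-0.2588, 0.9659); cell (3,1); t to first gridline: x 1.6614, y 0.6005 (then +3.8637 / +1.0353)
    (3,2) via y @ 0.6005  # hit
  → r_4 = 0.6005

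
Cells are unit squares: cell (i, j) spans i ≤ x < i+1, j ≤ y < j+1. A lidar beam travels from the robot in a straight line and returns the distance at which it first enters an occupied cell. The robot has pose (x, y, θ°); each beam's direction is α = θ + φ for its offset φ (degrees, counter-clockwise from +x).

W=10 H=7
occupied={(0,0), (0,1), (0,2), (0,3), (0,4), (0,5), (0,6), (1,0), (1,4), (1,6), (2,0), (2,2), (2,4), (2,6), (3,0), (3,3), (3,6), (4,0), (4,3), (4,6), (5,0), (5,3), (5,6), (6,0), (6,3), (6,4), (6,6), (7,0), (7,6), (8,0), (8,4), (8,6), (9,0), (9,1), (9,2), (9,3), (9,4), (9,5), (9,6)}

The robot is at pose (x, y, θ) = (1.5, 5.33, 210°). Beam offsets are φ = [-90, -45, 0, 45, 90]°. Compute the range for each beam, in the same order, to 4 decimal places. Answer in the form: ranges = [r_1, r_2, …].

ranges = [0.7736, 0.5176, 0.5774, 0.3416, 0.3811]

beam 1: φ=-90°, α=120°
  cosα=-0.5000 sinα=0.8660 | (1,5) | tMaxX 1.0000 tMaxY 0.7736 | tΔX 2.0000 tΔY 1.1547
    t=0.7736 [y] (1,6) — stop
  → r_1 = 0.7736
beam 2: φ=-45°, α=165°
  cosα=-0.9659 sinα=0.2588 | (1,5) | tMaxX 0.5176 tMaxY 2.5887 | tΔX 1.0353 tΔY 3.8637
    t=0.5176 [x] (0,5) — stop
  → r_2 = 0.5176
beam 3: φ=0°, α=210°
  cosα=-0.8660 sinα=-0.5000 | (1,5) | tMaxX 0.5774 tMaxY 0.6600 | tΔX 1.1547 tΔY 2.0000
    t=0.5774 [x] (0,5) — stop
  → r_3 = 0.5774
beam 4: φ=45°, α=255°
  cosα=-0.2588 sinα=-0.9659 | (1,5) | tMaxX 1.9319 tMaxY 0.3416 | tΔX 3.8637 tΔY 1.0353
    t=0.3416 [y] (1,4) — stop
  → r_4 = 0.3416
beam 5: φ=90°, α=300°
  cosα=0.5000 sinα=-0.8660 | (1,5) | tMaxX 1.0000 tMaxY 0.3811 | tΔX 2.0000 tΔY 1.1547
    t=0.3811 [y] (1,4) — stop
  → r_5 = 0.3811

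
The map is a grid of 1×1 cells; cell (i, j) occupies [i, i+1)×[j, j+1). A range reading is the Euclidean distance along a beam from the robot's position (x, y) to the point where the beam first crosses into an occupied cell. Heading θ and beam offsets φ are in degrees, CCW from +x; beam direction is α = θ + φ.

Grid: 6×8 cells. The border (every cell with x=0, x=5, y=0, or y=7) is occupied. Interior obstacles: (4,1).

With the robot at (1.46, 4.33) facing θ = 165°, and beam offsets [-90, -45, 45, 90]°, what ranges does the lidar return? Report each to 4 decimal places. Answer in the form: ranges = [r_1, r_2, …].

ranges = [2.7642, 0.9200, 0.5312, 1.7773]

beam 1: φ=-90°, α=75°
  cosα=0.2588 sinα=0.9659 | (1,4) | tMaxX 2.0864 tMaxY 0.6936 | tΔX 3.8637 tΔY 1.0353
    t=0.6936 [y] (1,5)
    t=1.7289 [y] (1,6)
    t=2.0864 [x] (2,6)
    t=2.7642 [y] (2,7) — stop
  → r_1 = 2.7642
beam 2: φ=-45°, α=120°
  cosα=-0.5000 sinα=0.8660 | (1,4) | tMaxX 0.9200 tMaxY 0.7736 | tΔX 2.0000 tΔY 1.1547
    t=0.7736 [y] (1,5)
    t=0.9200 [x] (0,5) — stop
  → r_2 = 0.9200
beam 3: φ=45°, α=210°
  cosα=-0.8660 sinα=-0.5000 | (1,4) | tMaxX 0.5312 tMaxY 0.6600 | tΔX 1.1547 tΔY 2.0000
    t=0.5312 [x] (0,4) — stop
  → r_3 = 0.5312
beam 4: φ=90°, α=255°
  cosα=-0.2588 sinα=-0.9659 | (1,4) | tMaxX 1.7773 tMaxY 0.3416 | tΔX 3.8637 tΔY 1.0353
    t=0.3416 [y] (1,3)
    t=1.3769 [y] (1,2)
    t=1.7773 [x] (0,2) — stop
  → r_4 = 1.7773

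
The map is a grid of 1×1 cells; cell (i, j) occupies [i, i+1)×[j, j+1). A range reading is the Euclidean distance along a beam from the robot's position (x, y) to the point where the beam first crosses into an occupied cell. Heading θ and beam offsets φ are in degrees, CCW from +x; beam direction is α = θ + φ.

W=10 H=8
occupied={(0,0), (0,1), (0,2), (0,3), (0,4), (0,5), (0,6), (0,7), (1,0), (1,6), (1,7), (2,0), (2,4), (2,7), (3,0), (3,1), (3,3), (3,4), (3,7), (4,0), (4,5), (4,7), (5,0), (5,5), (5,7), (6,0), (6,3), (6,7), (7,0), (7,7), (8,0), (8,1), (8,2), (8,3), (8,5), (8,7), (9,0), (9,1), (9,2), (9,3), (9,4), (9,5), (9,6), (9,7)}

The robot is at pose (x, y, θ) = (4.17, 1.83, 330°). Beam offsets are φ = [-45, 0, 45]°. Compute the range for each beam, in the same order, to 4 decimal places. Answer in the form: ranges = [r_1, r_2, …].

beam 1: φ=-45°, α=285°
  cosα=0.2588 sinα=-0.9659 | (4,1) | tMaxX 3.2069 tMaxY 0.8593 | tΔX 3.8637 tΔY 1.0353
    t=0.8593 [y] (4,0) — stop
  → r_1 = 0.8593
beam 2: φ=0°, α=330°
  cosα=0.8660 sinα=-0.5000 | (4,1) | tMaxX 0.9584 tMaxY 1.6600 | tΔX 1.1547 tΔY 2.0000
    t=0.9584 [x] (5,1)
    t=1.6600 [y] (5,0) — stop
  → r_2 = 1.6600
beam 3: φ=45°, α=15°
  cosα=0.9659 sinα=0.2588 | (4,1) | tMaxX 0.8593 tMaxY 0.6568 | tΔX 1.0353 tΔY 3.8637
    t=0.6568 [y] (4,2)
    t=0.8593 [x] (5,2)
    t=1.8946 [x] (6,2)
    t=2.9298 [x] (7,2)
    t=3.9651 [x] (8,2) — stop
  → r_3 = 3.9651

ranges = [0.8593, 1.6600, 3.9651]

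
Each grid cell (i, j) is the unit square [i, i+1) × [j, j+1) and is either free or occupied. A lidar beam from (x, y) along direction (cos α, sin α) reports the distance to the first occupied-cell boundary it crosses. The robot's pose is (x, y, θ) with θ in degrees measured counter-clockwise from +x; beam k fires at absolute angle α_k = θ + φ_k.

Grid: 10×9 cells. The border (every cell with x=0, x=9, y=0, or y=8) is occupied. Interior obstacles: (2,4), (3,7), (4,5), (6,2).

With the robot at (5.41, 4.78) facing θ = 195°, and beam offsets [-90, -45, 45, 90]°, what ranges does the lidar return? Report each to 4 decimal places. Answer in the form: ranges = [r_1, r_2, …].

ranges = [3.3336, 0.4734, 4.3648, 2.2796]

beam 1: φ=-90°, α=105°
  cosα=-0.2588 sinα=0.9659 | (5,4) | tMaxX 1.5841 tMaxY 0.2278 | tΔX 3.8637 tΔY 1.0353
    t=0.2278 [y] (5,5)
    t=1.2630 [y] (5,6)
    t=1.5841 [x] (4,6)
    t=2.2983 [y] (4,7)
    t=3.3336 [y] (4,8) — stop
  → r_1 = 3.3336
beam 2: φ=-45°, α=150°
  cosα=-0.8660 sinα=0.5000 | (5,4) | tMaxX 0.4734 tMaxY 0.4400 | tΔX 1.1547 tΔY 2.0000
    t=0.4400 [y] (5,5)
    t=0.4734 [x] (4,5) — stop
  → r_2 = 0.4734
beam 3: φ=45°, α=240°
  cosα=-0.5000 sinα=-0.8660 | (5,4) | tMaxX 0.8200 tMaxY 0.9007 | tΔX 2.0000 tΔY 1.1547
    t=0.8200 [x] (4,4)
    t=0.9007 [y] (4,3)
    t=2.0554 [y] (4,2)
    t=2.8200 [x] (3,2)
    t=3.2101 [y] (3,1)
    t=4.3648 [y] (3,0) — stop
  → r_3 = 4.3648
beam 4: φ=90°, α=285°
  cosα=0.2588 sinα=-0.9659 | (5,4) | tMaxX 2.2796 tMaxY 0.8075 | tΔX 3.8637 tΔY 1.0353
    t=0.8075 [y] (5,3)
    t=1.8428 [y] (5,2)
    t=2.2796 [x] (6,2) — stop
  → r_4 = 2.2796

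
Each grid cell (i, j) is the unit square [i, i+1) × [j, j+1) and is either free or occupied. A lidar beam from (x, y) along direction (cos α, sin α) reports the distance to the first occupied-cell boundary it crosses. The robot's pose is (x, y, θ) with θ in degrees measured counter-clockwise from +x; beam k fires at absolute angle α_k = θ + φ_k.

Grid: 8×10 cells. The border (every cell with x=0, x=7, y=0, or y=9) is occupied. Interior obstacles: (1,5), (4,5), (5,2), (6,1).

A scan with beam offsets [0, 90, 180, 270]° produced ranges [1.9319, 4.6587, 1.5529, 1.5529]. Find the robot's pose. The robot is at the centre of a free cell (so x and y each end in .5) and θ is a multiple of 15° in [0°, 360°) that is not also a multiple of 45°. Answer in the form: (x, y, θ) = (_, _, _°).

(x, y, θ) = (2.5, 7.5, 255°)

Candidates: 44 free-cell centres × 16 headings = 704 poses. Raycast each; keep the one whose scan matches to 4 dp.
  (5.5, 5.5, 330°): beam 1 = 1.7321 ≠ 1.9319 ✗
  (6.5, 8.5, 345°): beam 1 = 0.5176 ≠ 1.9319 ✗
  (5.5, 8.5, 300°): beam 1 = 3.0000 ≠ 1.9319 ✗
  …
  (2.5, 7.5, 255°): r_1=1.9319, r_2=4.6587, r_3=1.5529, r_4=1.5529 — all match ✓
Only this pose fits every beam.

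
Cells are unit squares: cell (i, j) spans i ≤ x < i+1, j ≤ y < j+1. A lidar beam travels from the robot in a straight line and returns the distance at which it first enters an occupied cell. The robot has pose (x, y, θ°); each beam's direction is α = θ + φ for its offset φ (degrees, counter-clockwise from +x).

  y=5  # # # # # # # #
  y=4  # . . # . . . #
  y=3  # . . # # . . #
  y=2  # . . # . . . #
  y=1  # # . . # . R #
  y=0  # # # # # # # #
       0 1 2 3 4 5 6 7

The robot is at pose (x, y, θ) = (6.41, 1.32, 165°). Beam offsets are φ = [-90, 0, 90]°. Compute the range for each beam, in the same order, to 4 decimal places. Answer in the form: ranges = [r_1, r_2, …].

beam 1: φ=-90°, α=75°
  d=(0.2588,0.9659)  start (6,1)  tX=2.2796 tY=0.7040  stride 1/|dx|=3.8637 1/|dy|=1.0353
    cross y-line → (6,2), t=0.7040
    cross y-line → (6,3), t=1.7393
    cross x-line → (7,3), t=2.2796 (wall)
  → r_1 = 2.2796
beam 2: φ=0°, α=165°
  d=(-0.9659,0.2588)  start (6,1)  tX=0.4245 tY=2.6273  stride 1/|dx|=1.0353 1/|dy|=3.8637
    cross x-line → (5,1), t=0.4245
    cross x-line → (4,1), t=1.4597 (wall)
  → r_2 = 1.4597
beam 3: φ=90°, α=255°
  d=(-0.2588,-0.9659)  start (6,1)  tX=1.5841 tY=0.3313  stride 1/|dx|=3.8637 1/|dy|=1.0353
    cross y-line → (6,0), t=0.3313 (wall)
  → r_3 = 0.3313

ranges = [2.2796, 1.4597, 0.3313]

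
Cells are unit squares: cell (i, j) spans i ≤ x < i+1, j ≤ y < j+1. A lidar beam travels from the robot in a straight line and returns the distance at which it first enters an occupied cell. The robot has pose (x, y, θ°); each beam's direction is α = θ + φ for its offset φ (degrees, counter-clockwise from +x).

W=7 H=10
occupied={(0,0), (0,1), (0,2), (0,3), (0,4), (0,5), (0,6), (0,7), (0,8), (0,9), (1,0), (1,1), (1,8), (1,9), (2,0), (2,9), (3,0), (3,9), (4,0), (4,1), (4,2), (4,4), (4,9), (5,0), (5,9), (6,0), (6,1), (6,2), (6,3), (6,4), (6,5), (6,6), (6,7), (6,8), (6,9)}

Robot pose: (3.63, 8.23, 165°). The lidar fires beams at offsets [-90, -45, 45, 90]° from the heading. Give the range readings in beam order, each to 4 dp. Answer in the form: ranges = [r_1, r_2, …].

ranges = [0.7972, 0.8891, 3.0369, 6.4498]

beam 1: φ=-90°, α=75°
  dir = (cos 75°, sin 75°) = (0.2588, 0.9659); from cell (3,8)
  next x-line at t=1.4296, next y-line at t=0.7972; Δt_x=3.8637, Δt_y=1.0353
    y: enter (3,9) at t=0.7972 ← occupied
  → r_1 = 0.7972
beam 2: φ=-45°, α=120°
  dir = (cos 120°, sin 120°) = (-0.5000, 0.8660); from cell (3,8)
  next x-line at t=1.2600, next y-line at t=0.8891; Δt_x=2.0000, Δt_y=1.1547
    y: enter (3,9) at t=0.8891 ← occupied
  → r_2 = 0.8891
beam 3: φ=45°, α=210°
  dir = (cos 210°, sin 210°) = (-0.8660, -0.5000); from cell (3,8)
  next x-line at t=0.7275, next y-line at t=0.4600; Δt_x=1.1547, Δt_y=2.0000
    y: enter (3,7) at t=0.4600
    x: enter (2,7) at t=0.7275
    x: enter (1,7) at t=1.8822
    y: enter (1,6) at t=2.4600
    x: enter (0,6) at t=3.0369 ← occupied
  → r_3 = 3.0369
beam 4: φ=90°, α=255°
  dir = (cos 255°, sin 255°) = (-0.2588, -0.9659); from cell (3,8)
  next x-line at t=2.4341, next y-line at t=0.2381; Δt_x=3.8637, Δt_y=1.0353
    y: enter (3,7) at t=0.2381
    y: enter (3,6) at t=1.2734
    y: enter (3,5) at t=2.3087
    x: enter (2,5) at t=2.4341
    y: enter (2,4) at t=3.3439
    y: enter (2,3) at t=4.3792
    y: enter (2,2) at t=5.4145
    x: enter (1,2) at t=6.2978
    y: enter (1,1) at t=6.4498 ← occupied
  → r_4 = 6.4498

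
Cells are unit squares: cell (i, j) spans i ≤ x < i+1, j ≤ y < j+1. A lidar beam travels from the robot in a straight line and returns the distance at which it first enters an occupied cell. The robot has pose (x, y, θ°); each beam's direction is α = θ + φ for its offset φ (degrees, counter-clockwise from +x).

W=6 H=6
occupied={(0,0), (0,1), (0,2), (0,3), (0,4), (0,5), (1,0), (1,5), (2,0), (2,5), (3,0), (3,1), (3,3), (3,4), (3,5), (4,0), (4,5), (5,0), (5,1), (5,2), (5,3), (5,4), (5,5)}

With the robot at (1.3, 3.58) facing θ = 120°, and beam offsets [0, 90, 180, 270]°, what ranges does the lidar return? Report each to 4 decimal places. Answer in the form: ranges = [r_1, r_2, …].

ranges = [0.6000, 0.3464, 2.9791, 1.9630]

beam 1: φ=0°, α=120°
  cosα=-0.5000 sinα=0.8660 | (1,3) | tMaxX 0.6000 tMaxY 0.4850 | tΔX 2.0000 tΔY 1.1547
    t=0.4850 [y] (1,4)
    t=0.6000 [x] (0,4) — stop
  → r_1 = 0.6000
beam 2: φ=90°, α=210°
  cosα=-0.8660 sinα=-0.5000 | (1,3) | tMaxX 0.3464 tMaxY 1.1600 | tΔX 1.1547 tΔY 2.0000
    t=0.3464 [x] (0,3) — stop
  → r_2 = 0.3464
beam 3: φ=180°, α=300°
  cosα=0.5000 sinα=-0.8660 | (1,3) | tMaxX 1.4000 tMaxY 0.6697 | tΔX 2.0000 tΔY 1.1547
    t=0.6697 [y] (1,2)
    t=1.4000 [x] (2,2)
    t=1.8244 [y] (2,1)
    t=2.9791 [y] (2,0) — stop
  → r_3 = 2.9791
beam 4: φ=270°, α=30°
  cosα=0.8660 sinα=0.5000 | (1,3) | tMaxX 0.8083 tMaxY 0.8400 | tΔX 1.1547 tΔY 2.0000
    t=0.8083 [x] (2,3)
    t=0.8400 [y] (2,4)
    t=1.9630 [x] (3,4) — stop
  → r_4 = 1.9630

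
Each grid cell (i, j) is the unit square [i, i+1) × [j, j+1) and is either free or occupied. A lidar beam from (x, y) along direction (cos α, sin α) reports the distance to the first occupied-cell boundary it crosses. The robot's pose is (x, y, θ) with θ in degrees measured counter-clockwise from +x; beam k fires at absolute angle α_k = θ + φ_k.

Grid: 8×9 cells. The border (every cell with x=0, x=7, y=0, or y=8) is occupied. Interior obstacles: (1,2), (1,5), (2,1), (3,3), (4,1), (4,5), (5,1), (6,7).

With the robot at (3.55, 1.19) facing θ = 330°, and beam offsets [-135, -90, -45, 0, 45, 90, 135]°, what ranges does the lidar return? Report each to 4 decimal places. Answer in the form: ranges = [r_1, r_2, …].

ranges = [0.5694, 0.2194, 0.1967, 0.3800, 0.4659, 0.9000, 1.8738]

beam 1: φ=-135°, α=195°
  cosα=-0.9659 sinα=-0.2588 | (3,1) | tMaxX 0.5694 tMaxY 0.7341 | tΔX 1.0353 tΔY 3.8637
    t=0.5694 [x] (2,1) — stop
  → r_1 = 0.5694
beam 2: φ=-90°, α=240°
  cosα=-0.5000 sinα=-0.8660 | (3,1) | tMaxX 1.1000 tMaxY 0.2194 | tΔX 2.0000 tΔY 1.1547
    t=0.2194 [y] (3,0) — stop
  → r_2 = 0.2194
beam 3: φ=-45°, α=285°
  cosα=0.2588 sinα=-0.9659 | (3,1) | tMaxX 1.7387 tMaxY 0.1967 | tΔX 3.8637 tΔY 1.0353
    t=0.1967 [y] (3,0) — stop
  → r_3 = 0.1967
beam 4: φ=0°, α=330°
  cosα=0.8660 sinα=-0.5000 | (3,1) | tMaxX 0.5196 tMaxY 0.3800 | tΔX 1.1547 tΔY 2.0000
    t=0.3800 [y] (3,0) — stop
  → r_4 = 0.3800
beam 5: φ=45°, α=15°
  cosα=0.9659 sinα=0.2588 | (3,1) | tMaxX 0.4659 tMaxY 3.1296 | tΔX 1.0353 tΔY 3.8637
    t=0.4659 [x] (4,1) — stop
  → r_5 = 0.4659
beam 6: φ=90°, α=60°
  cosα=0.5000 sinα=0.8660 | (3,1) | tMaxX 0.9000 tMaxY 0.9353 | tΔX 2.0000 tΔY 1.1547
    t=0.9000 [x] (4,1) — stop
  → r_6 = 0.9000
beam 7: φ=135°, α=105°
  cosα=-0.2588 sinα=0.9659 | (3,1) | tMaxX 2.1250 tMaxY 0.8386 | tΔX 3.8637 tΔY 1.0353
    t=0.8386 [y] (3,2)
    t=1.8738 [y] (3,3) — stop
  → r_7 = 1.8738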